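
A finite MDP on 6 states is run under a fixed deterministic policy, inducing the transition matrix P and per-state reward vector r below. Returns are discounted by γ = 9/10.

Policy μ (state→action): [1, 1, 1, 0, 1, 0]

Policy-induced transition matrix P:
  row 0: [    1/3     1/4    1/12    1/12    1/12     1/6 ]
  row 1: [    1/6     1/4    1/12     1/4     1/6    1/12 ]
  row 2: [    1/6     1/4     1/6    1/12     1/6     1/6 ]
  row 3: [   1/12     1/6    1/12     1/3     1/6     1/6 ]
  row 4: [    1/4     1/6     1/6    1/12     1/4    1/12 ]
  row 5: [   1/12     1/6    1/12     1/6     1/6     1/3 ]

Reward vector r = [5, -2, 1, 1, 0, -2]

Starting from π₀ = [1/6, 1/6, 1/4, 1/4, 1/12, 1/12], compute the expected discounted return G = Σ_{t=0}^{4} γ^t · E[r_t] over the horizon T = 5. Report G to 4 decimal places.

t=0: π = [0.1667, 0.1667, 0.2500, 0.2500, 0.0833, 0.0833], E[r] = 0.8333, γ^t·E[r] = 0.833333, running G = 0.833333
t=1: π = [0.1736, 0.2153, 0.1111, 0.1806, 0.1597, 0.1597], E[r] = 0.4097, γ^t·E[r] = 0.368750, running G = 1.202083
t=2: π = [0.1806, 0.2083, 0.1059, 0.1777, 0.1655, 0.1620], E[r] = 0.4456, γ^t·E[r] = 0.360938, running G = 1.563021
t=3: π = [0.1822, 0.2079, 0.1060, 0.1760, 0.1654, 0.1625], E[r] = 0.4523, γ^t·E[r] = 0.329730, running G = 1.892751
t=4: π = [0.1826, 0.2080, 0.1059, 0.1755, 0.1653, 0.1626], E[r] = 0.4532, γ^t·E[r] = 0.297377, running G = 2.190128

G = 2.1901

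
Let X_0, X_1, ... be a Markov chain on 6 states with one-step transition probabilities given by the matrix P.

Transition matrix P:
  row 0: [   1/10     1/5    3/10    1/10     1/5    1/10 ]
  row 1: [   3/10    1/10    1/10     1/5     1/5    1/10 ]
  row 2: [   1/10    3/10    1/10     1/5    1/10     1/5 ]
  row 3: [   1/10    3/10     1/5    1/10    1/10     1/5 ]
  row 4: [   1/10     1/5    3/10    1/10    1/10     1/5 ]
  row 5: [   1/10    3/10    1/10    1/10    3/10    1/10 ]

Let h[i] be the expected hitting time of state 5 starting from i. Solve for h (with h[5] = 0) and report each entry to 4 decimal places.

h = [6.6899, 6.7398, 6.1416, 6.1416, 6.0818, 0.0000]

First-step conditioning: h[5] = 0; for i ≠ 5, h[i] = 1 + Σ_k P[i][k]·h[k].
  h[0] = 1 + 1/10·h[0] + 1/5·h[1] + 3/10·h[2] + 1/10·h[3] + 1/5·h[4]
  h[1] = 1 + 3/10·h[0] + 1/10·h[1] + 1/10·h[2] + 1/5·h[3] + 1/5·h[4]
  h[2] = 1 + 1/10·h[0] + 3/10·h[1] + 1/10·h[2] + 1/5·h[3] + 1/10·h[4]
  h[3] = 1 + 1/10·h[0] + 3/10·h[1] + 1/5·h[2] + 1/10·h[3] + 1/10·h[4]
  h[4] = 1 + 1/10·h[0] + 1/5·h[1] + 3/10·h[2] + 1/10·h[3] + 1/10·h[4]
Solving the 5×5 linear system over states ≠ 5 gives exactly h = [6710/1003, 6760/1003, 6160/1003, 6160/1003, 6100/1003, 0] (h[5] = 0 is the target).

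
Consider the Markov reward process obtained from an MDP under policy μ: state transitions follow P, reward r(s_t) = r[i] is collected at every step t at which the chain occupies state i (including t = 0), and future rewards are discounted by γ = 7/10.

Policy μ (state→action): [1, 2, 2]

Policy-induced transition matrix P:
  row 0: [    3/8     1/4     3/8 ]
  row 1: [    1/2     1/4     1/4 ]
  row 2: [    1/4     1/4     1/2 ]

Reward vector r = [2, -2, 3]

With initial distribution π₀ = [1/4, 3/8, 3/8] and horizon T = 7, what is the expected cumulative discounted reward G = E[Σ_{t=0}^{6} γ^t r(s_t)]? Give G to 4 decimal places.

G = 3.7289

t=0: π = [0.2500, 0.3750, 0.3750], E[r] = 0.8750, γ^t·E[r] = 0.875000, running G = 0.875000
t=1: π = [0.3750, 0.2500, 0.3750], E[r] = 1.3750, γ^t·E[r] = 0.962500, running G = 1.837500
t=2: π = [0.3594, 0.2500, 0.3906], E[r] = 1.3906, γ^t·E[r] = 0.681406, running G = 2.518906
t=3: π = [0.3574, 0.2500, 0.3926], E[r] = 1.3926, γ^t·E[r] = 0.477654, running G = 2.996561
t=4: π = [0.3572, 0.2500, 0.3928], E[r] = 1.3928, γ^t·E[r] = 0.334417, running G = 3.330977
t=5: π = [0.3571, 0.2500, 0.3929], E[r] = 1.3929, γ^t·E[r] = 0.234097, running G = 3.565074
t=6: π = [0.3571, 0.2500, 0.3929], E[r] = 1.3929, γ^t·E[r] = 0.163868, running G = 3.728942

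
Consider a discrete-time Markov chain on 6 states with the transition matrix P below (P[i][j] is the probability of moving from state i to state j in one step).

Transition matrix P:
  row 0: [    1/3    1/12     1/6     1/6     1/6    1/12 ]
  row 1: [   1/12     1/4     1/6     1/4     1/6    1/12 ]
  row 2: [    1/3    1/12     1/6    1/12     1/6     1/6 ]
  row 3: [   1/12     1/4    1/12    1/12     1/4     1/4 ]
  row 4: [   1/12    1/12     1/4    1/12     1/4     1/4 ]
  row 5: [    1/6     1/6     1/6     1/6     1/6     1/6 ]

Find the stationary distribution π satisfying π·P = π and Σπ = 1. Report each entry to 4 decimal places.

Balance equations π_j = Σ_i π_i·P[i][j]:
  π_0 = 1/3·π_0 + 1/12·π_1 + 1/3·π_2 + 1/12·π_3 + 1/12·π_4 + 1/6·π_5
  π_1 = 1/12·π_0 + 1/4·π_1 + 1/12·π_2 + 1/4·π_3 + 1/12·π_4 + 1/6·π_5
  π_2 = 1/6·π_0 + 1/6·π_1 + 1/6·π_2 + 1/12·π_3 + 1/4·π_4 + 1/6·π_5
  π_3 = 1/6·π_0 + 1/4·π_1 + 1/12·π_2 + 1/12·π_3 + 1/12·π_4 + 1/6·π_5
  π_4 = 1/6·π_0 + 1/6·π_1 + 1/6·π_2 + 1/4·π_3 + 1/4·π_4 + 1/6·π_5
  normalize: π_0 + π_1 + π_2 + π_3 + π_4 + π_5 = 1
Solving the linear system gives exactly π = [17352/92899, 13380/92899, 15928/92899, 12708/92899, 18046/92899, 15485/92899].

π = [0.1868, 0.1440, 0.1715, 0.1368, 0.1943, 0.1667]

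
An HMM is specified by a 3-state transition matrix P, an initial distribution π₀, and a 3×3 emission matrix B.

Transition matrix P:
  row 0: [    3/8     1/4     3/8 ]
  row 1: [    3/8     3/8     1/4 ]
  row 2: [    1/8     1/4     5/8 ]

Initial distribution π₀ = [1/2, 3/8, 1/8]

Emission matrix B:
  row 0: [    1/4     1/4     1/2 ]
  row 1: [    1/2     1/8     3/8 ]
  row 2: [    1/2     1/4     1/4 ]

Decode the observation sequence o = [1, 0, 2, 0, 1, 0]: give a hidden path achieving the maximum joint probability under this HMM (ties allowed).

path = [0, 2, 2, 2, 2, 2]

t=0: δ = [1.250e-01, 4.688e-02, 3.125e-02]  (obs o_0=1)
t=1: δ = [1.172e-02, 1.562e-02, 2.344e-02]  ψ = [0, 0, 0]  (obs o_1=0)
t=2: δ = [2.930e-03, 2.197e-03, 3.662e-03]  ψ = [1, 1, 2]  (obs o_2=2)
t=3: δ = [2.747e-04, 4.578e-04, 1.144e-03]  ψ = [0, 2, 2]  (obs o_3=0)
t=4: δ = [4.292e-05, 3.576e-05, 1.788e-04]  ψ = [1, 2, 2]  (obs o_4=1)
t=5: δ = [5.588e-06, 2.235e-05, 5.588e-05]  ψ = [2, 2, 2]  (obs o_5=0)
backtrack: best end state = 2; path = [0, 2, 2, 2, 2, 2]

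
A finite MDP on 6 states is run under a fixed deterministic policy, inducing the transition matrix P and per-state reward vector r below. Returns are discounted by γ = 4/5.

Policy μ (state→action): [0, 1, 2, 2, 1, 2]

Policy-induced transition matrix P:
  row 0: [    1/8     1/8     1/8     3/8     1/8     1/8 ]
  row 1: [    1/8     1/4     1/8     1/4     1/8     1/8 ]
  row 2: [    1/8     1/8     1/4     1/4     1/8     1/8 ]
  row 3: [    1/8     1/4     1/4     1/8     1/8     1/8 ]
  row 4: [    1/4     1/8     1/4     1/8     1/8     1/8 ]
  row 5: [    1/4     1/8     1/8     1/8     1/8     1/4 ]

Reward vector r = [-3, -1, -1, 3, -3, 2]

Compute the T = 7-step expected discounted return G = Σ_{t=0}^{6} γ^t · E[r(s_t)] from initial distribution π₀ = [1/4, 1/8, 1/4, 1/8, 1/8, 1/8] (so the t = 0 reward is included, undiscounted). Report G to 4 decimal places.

t=0: π = [0.2500, 0.1250, 0.2500, 0.1250, 0.1250, 0.1250], E[r] = -0.8750, γ^t·E[r] = -0.875000, running G = -0.875000
t=1: π = [0.1563, 0.1563, 0.1875, 0.2344, 0.1250, 0.1406], E[r] = -0.2031, γ^t·E[r] = -0.162500, running G = -1.037500
t=2: π = [0.1582, 0.1738, 0.1934, 0.2070, 0.1250, 0.1426], E[r] = -0.3105, γ^t·E[r] = -0.198750, running G = -1.236250
t=3: π = [0.1584, 0.1726, 0.1907, 0.2104, 0.1250, 0.1428], E[r] = -0.2966, γ^t·E[r] = -0.151875, running G = -1.388125
t=4: π = [0.1585, 0.1729, 0.1908, 0.2100, 0.1250, 0.1429], E[r] = -0.2983, γ^t·E[r] = -0.122188, running G = -1.510313
t=5: π = [0.1585, 0.1729, 0.1907, 0.2101, 0.1250, 0.1429], E[r] = -0.2981, γ^t·E[r] = -0.097679, running G = -1.607991
t=6: π = [0.1585, 0.1729, 0.1907, 0.2101, 0.1250, 0.1429], E[r] = -0.2981, γ^t·E[r] = -0.078150, running G = -1.686141

G = -1.6861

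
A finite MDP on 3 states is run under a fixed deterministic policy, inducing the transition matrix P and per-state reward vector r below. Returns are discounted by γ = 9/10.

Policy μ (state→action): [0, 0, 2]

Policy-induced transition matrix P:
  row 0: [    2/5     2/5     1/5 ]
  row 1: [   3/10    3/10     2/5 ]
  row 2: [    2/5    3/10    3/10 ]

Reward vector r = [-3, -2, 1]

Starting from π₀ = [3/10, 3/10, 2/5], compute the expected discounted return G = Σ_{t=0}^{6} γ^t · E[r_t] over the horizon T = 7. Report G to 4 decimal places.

t=0: π = [0.3000, 0.3000, 0.4000], E[r] = -1.1000, γ^t·E[r] = -1.100000, running G = -1.100000
t=1: π = [0.3700, 0.3300, 0.3000], E[r] = -1.4700, γ^t·E[r] = -1.323000, running G = -2.423000
t=2: π = [0.3670, 0.3370, 0.2960], E[r] = -1.4790, γ^t·E[r] = -1.197990, running G = -3.620990
t=3: π = [0.3663, 0.3367, 0.2970], E[r] = -1.4753, γ^t·E[r] = -1.075494, running G = -4.696484
t=4: π = [0.3663, 0.3366, 0.2970], E[r] = -1.4752, γ^t·E[r] = -0.967885, running G = -5.664369
t=5: π = [0.3663, 0.3366, 0.2970], E[r] = -1.4752, γ^t·E[r] = -0.871119, running G = -6.535488
t=6: π = [0.3663, 0.3366, 0.2970], E[r] = -1.4752, γ^t·E[r] = -0.784007, running G = -7.319495

G = -7.3195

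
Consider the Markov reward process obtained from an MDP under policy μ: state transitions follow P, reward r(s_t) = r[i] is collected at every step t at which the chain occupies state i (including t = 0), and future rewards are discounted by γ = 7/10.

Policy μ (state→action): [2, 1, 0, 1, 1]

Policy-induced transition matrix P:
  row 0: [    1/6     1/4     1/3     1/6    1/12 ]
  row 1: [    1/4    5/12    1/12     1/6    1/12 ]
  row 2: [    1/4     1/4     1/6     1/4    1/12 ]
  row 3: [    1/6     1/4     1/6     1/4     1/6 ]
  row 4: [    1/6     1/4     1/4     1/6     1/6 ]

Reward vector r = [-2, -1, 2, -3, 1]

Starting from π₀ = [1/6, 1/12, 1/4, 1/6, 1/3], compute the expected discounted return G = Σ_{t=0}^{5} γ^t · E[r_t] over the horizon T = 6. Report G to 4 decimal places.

G = -1.6023

t=0: π = [0.1667, 0.0833, 0.2500, 0.1667, 0.3333], E[r] = -0.0833, γ^t·E[r] = -0.083333, running G = -0.083333
t=1: π = [0.1944, 0.2639, 0.2153, 0.2014, 0.1250], E[r] = -0.7014, γ^t·E[r] = -0.490972, running G = -0.574306
t=2: π = [0.2066, 0.2940, 0.1875, 0.2014, 0.1105], E[r] = -0.8258, γ^t·E[r] = -0.404647, running G = -0.978953
t=3: π = [0.2068, 0.2990, 0.1858, 0.1991, 0.1093], E[r] = -0.8288, γ^t·E[r] = -0.284295, running G = -1.263248
t=4: π = [0.2071, 0.2998, 0.1853, 0.1987, 0.1090], E[r] = -0.8305, γ^t·E[r] = -0.199404, running G = -1.462652
t=5: π = [0.2071, 0.3000, 0.1853, 0.1987, 0.1090], E[r] = -0.8306, γ^t·E[r] = -0.139606, running G = -1.602258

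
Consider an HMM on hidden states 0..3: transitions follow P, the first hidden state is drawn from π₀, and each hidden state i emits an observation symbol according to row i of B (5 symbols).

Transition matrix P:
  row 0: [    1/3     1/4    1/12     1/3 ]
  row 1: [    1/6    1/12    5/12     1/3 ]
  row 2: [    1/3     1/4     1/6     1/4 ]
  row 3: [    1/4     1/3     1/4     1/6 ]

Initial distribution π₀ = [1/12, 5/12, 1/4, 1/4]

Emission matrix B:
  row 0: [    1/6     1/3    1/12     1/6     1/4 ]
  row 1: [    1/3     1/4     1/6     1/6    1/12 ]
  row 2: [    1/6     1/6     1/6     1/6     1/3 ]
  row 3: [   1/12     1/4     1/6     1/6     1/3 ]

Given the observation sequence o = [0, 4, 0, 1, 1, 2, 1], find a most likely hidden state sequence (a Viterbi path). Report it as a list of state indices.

t=0: δ = [1.389e-02, 1.389e-01, 4.167e-02, 2.083e-02]  (obs o_0=0)
t=1: δ = [5.787e-03, 9.645e-04, 1.929e-02, 1.543e-02]  ψ = [1, 1, 1, 1]  (obs o_1=4)
t=2: δ = [1.072e-03, 1.715e-03, 6.430e-04, 4.019e-04]  ψ = [2, 3, 3, 2]  (obs o_2=0)
t=3: δ = [1.191e-04, 6.698e-05, 1.191e-04, 1.429e-04]  ψ = [0, 0, 1, 1]  (obs o_3=1)
t=4: δ = [1.323e-05, 1.191e-05, 5.954e-06, 9.923e-06]  ψ = [0, 3, 3, 0]  (obs o_4=1)
t=5: δ = [3.675e-07, 5.513e-07, 8.269e-07, 7.350e-07]  ψ = [0, 0, 1, 0]  (obs o_5=2)
t=6: δ = [9.188e-08, 6.125e-08, 3.828e-08, 5.168e-08]  ψ = [2, 3, 1, 2]  (obs o_6=1)
backtrack: best end state = 0; path = [1, 3, 1, 3, 1, 2, 0]

path = [1, 3, 1, 3, 1, 2, 0]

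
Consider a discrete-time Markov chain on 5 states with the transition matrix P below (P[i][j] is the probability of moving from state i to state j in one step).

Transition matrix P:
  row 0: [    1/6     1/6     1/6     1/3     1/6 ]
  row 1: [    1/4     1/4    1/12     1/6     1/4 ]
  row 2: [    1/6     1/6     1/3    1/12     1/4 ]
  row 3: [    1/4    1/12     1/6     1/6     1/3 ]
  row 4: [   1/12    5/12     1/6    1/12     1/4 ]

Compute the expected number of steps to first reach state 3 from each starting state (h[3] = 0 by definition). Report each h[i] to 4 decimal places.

h = [5.1509, 6.0827, 6.8621, 0.0000, 6.8099]

First-step conditioning: h[3] = 0; for i ≠ 3, h[i] = 1 + Σ_k P[i][k]·h[k].
  h[0] = 1 + 1/6·h[0] + 1/6·h[1] + 1/6·h[2] + 1/6·h[4]
  h[1] = 1 + 1/4·h[0] + 1/4·h[1] + 1/12·h[2] + 1/4·h[4]
  h[2] = 1 + 1/6·h[0] + 1/6·h[1] + 1/3·h[2] + 1/4·h[4]
  h[4] = 1 + 1/12·h[0] + 5/12·h[1] + 1/6·h[2] + 1/4·h[4]
Solving the 4×4 linear system over states ≠ 3 gives exactly h = [273/53, 4191/689, 4728/689, 0, 4692/689] (h[3] = 0 is the target).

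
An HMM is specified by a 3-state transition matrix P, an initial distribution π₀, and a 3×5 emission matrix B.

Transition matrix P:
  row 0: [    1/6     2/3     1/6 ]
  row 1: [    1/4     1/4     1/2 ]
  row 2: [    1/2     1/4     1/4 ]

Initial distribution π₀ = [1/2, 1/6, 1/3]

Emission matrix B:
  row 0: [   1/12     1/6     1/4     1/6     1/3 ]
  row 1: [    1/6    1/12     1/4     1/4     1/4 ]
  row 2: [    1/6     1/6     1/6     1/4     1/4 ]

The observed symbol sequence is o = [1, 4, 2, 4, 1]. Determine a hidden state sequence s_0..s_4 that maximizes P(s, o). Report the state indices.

t=0: δ = [8.333e-02, 1.389e-02, 5.556e-02]  (obs o_0=1)
t=1: δ = [9.259e-03, 1.389e-02, 3.472e-03]  ψ = [2, 0, 0]  (obs o_1=4)
t=2: δ = [8.681e-04, 1.543e-03, 1.157e-03]  ψ = [1, 0, 1]  (obs o_2=2)
t=3: δ = [1.929e-04, 1.447e-04, 1.929e-04]  ψ = [2, 0, 1]  (obs o_3=4)
t=4: δ = [1.608e-05, 1.072e-05, 1.206e-05]  ψ = [2, 0, 1]  (obs o_4=1)
backtrack: best end state = 0; path = [2, 0, 1, 2, 0]

path = [2, 0, 1, 2, 0]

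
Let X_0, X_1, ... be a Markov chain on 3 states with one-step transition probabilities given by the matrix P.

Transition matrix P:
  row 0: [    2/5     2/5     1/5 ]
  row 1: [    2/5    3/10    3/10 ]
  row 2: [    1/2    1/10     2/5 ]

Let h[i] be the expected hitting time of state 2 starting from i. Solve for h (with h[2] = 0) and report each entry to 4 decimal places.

h = [4.2308, 3.8462, 0.0000]

First-step conditioning: h[2] = 0; for i ≠ 2, h[i] = 1 + Σ_k P[i][k]·h[k].
  h[0] = 1 + 2/5·h[0] + 2/5·h[1]
  h[1] = 1 + 2/5·h[0] + 3/10·h[1]
Solving the 2×2 linear system over states ≠ 2 gives exactly h = [55/13, 50/13, 0] (h[2] = 0 is the target).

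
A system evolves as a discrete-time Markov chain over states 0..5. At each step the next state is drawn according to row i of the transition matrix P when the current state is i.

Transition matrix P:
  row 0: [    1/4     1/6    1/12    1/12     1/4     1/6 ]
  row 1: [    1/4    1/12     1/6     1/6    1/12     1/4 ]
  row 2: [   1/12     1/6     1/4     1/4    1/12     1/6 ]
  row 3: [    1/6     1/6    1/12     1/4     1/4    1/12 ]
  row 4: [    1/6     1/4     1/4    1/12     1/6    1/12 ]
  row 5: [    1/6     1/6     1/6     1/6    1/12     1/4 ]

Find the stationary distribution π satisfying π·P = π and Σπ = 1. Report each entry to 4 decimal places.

π = [0.1820, 0.1657, 0.1642, 0.1662, 0.1542, 0.1678]

Balance equations π_j = Σ_i π_i·P[i][j]:
  π_0 = 1/4·π_0 + 1/4·π_1 + 1/12·π_2 + 1/6·π_3 + 1/6·π_4 + 1/6·π_5
  π_1 = 1/6·π_0 + 1/12·π_1 + 1/6·π_2 + 1/6·π_3 + 1/4·π_4 + 1/6·π_5
  π_2 = 1/12·π_0 + 1/6·π_1 + 1/4·π_2 + 1/12·π_3 + 1/4·π_4 + 1/6·π_5
  π_3 = 1/12·π_0 + 1/6·π_1 + 1/4·π_2 + 1/4·π_3 + 1/12·π_4 + 1/6·π_5
  π_4 = 1/4·π_0 + 1/12·π_1 + 1/12·π_2 + 1/4·π_3 + 1/6·π_4 + 1/12·π_5
  normalize: π_0 + π_1 + π_2 + π_3 + π_4 + π_5 = 1
Solving the linear system gives exactly π = [17593/96688, 8011/48344, 15875/96688, 4017/24172, 7455/48344, 4055/24172].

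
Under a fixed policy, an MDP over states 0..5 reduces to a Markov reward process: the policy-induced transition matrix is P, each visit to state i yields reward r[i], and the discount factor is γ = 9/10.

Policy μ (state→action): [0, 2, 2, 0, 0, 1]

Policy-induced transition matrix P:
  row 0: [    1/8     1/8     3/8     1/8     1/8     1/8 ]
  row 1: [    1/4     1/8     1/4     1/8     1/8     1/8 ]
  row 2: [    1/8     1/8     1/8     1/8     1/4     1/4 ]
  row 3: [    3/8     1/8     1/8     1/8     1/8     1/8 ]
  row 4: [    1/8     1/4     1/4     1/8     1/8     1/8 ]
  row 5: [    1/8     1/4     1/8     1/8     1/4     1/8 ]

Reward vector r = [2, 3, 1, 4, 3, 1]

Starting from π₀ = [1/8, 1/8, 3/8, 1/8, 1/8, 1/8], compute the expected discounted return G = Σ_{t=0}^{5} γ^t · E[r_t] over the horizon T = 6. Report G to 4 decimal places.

t=0: π = [0.1250, 0.1250, 0.3750, 0.1250, 0.1250, 0.1250], E[r] = 2.0000, γ^t·E[r] = 2.000000, running G = 2.000000
t=1: π = [0.1719, 0.1563, 0.1875, 0.1250, 0.1875, 0.1719], E[r] = 2.2344, γ^t·E[r] = 2.010938, running G = 4.010938
t=2: π = [0.1758, 0.1699, 0.2109, 0.1250, 0.1699, 0.1484], E[r] = 2.2305, γ^t·E[r] = 1.806680, running G = 5.817617
t=3: π = [0.1775, 0.1648, 0.2114, 0.1250, 0.1699, 0.1514], E[r] = 2.2219, γ^t·E[r] = 1.619782, running G = 7.437400
t=4: π = [0.1768, 0.1652, 0.2112, 0.1250, 0.1703, 0.1514], E[r] = 2.2229, γ^t·E[r] = 1.458425, running G = 8.895825
t=5: π = [0.1769, 0.1652, 0.2112, 0.1250, 0.1703, 0.1514], E[r] = 2.2230, γ^t·E[r] = 1.312659, running G = 10.208484

G = 10.2085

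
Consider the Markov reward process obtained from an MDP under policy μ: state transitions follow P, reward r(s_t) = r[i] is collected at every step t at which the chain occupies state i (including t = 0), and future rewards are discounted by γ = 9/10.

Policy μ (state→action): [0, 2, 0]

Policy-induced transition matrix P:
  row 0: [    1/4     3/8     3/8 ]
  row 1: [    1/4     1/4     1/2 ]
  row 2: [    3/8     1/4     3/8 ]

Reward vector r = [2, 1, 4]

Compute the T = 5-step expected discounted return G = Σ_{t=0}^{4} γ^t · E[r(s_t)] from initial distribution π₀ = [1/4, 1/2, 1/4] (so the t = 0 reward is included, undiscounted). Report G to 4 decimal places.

t=0: π = [0.2500, 0.5000, 0.2500], E[r] = 2.0000, γ^t·E[r] = 2.000000, running G = 2.000000
t=1: π = [0.2813, 0.2813, 0.4375], E[r] = 2.5938, γ^t·E[r] = 2.334375, running G = 4.334375
t=2: π = [0.3047, 0.2852, 0.4102], E[r] = 2.5352, γ^t·E[r] = 2.053477, running G = 6.387852
t=3: π = [0.3013, 0.2881, 0.4106], E[r] = 2.5332, γ^t·E[r] = 1.846705, running G = 8.234557
t=4: π = [0.3013, 0.2877, 0.4110], E[r] = 2.5344, γ^t·E[r] = 1.662795, running G = 9.897352

G = 9.8974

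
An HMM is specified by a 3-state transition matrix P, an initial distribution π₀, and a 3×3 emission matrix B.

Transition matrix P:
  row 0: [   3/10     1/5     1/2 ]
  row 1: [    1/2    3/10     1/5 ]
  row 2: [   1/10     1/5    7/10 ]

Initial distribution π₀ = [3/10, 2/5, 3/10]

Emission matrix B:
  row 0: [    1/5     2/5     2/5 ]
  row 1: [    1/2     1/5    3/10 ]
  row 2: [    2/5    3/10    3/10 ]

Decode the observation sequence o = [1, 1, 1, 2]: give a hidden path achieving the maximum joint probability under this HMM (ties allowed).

t=0: δ = [1.200e-01, 8.000e-02, 9.000e-02]  (obs o_0=1)
t=1: δ = [1.600e-02, 4.800e-03, 1.890e-02]  ψ = [1, 0, 2]  (obs o_1=1)
t=2: δ = [1.920e-03, 7.560e-04, 3.969e-03]  ψ = [0, 2, 2]  (obs o_2=1)
t=3: δ = [2.304e-04, 2.381e-04, 8.335e-04]  ψ = [0, 2, 2]  (obs o_3=2)
backtrack: best end state = 2; path = [2, 2, 2, 2]

path = [2, 2, 2, 2]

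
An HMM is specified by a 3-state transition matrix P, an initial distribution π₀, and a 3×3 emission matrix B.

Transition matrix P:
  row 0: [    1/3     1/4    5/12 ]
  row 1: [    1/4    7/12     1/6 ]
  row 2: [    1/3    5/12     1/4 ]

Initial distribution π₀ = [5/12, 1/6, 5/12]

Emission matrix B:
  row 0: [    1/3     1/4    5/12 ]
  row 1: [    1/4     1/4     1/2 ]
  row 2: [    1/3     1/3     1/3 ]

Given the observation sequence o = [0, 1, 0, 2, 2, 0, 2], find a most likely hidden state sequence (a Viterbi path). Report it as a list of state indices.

path = [2, 1, 1, 1, 1, 1, 1]

t=0: δ = [1.389e-01, 4.167e-02, 1.389e-01]  (obs o_0=0)
t=1: δ = [1.157e-02, 1.447e-02, 1.929e-02]  ψ = [0, 2, 0]  (obs o_1=1)
t=2: δ = [2.143e-03, 2.110e-03, 1.608e-03]  ψ = [2, 1, 0]  (obs o_2=0)
t=3: δ = [2.977e-04, 6.154e-04, 2.977e-04]  ψ = [0, 1, 0]  (obs o_3=2)
t=4: δ = [6.410e-05, 1.795e-04, 4.135e-05]  ψ = [1, 1, 0]  (obs o_4=2)
t=5: δ = [1.496e-05, 2.617e-05, 9.971e-06]  ψ = [1, 1, 1]  (obs o_5=0)
t=6: δ = [2.727e-06, 7.634e-06, 2.077e-06]  ψ = [1, 1, 0]  (obs o_6=2)
backtrack: best end state = 1; path = [2, 1, 1, 1, 1, 1, 1]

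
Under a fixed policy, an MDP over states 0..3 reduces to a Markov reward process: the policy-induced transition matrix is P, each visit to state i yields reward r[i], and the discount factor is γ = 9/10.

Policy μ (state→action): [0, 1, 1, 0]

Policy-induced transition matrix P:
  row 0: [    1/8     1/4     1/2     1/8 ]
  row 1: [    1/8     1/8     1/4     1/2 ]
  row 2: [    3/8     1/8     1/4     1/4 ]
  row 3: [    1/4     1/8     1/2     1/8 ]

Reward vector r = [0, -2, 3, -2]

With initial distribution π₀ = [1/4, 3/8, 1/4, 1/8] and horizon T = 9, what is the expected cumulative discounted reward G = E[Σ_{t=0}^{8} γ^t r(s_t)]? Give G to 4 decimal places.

t=0: π = [0.2500, 0.3750, 0.2500, 0.1250], E[r] = -0.2500, γ^t·E[r] = -0.250000, running G = -0.250000
t=1: π = [0.2031, 0.1563, 0.3438, 0.2969], E[r] = 0.1250, γ^t·E[r] = 0.112500, running G = -0.137500
t=2: π = [0.2480, 0.1504, 0.3750, 0.2266], E[r] = 0.3711, γ^t·E[r] = 0.300586, running G = 0.163086
t=3: π = [0.2471, 0.1560, 0.3687, 0.2283], E[r] = 0.3374, γ^t·E[r] = 0.245966, running G = 0.409052
t=4: π = [0.2457, 0.1559, 0.3688, 0.2296], E[r] = 0.3356, γ^t·E[r] = 0.220168, running G = 0.629221
t=5: π = [0.2459, 0.1557, 0.3688, 0.2296], E[r] = 0.3359, γ^t·E[r] = 0.198354, running G = 0.827575
t=6: π = [0.2459, 0.1557, 0.3689, 0.2295], E[r] = 0.3361, γ^t·E[r] = 0.178636, running G = 1.006211
t=7: π = [0.2459, 0.1557, 0.3688, 0.2295], E[r] = 0.3361, γ^t·E[r] = 0.160732, running G = 1.166943
t=8: π = [0.2459, 0.1557, 0.3689, 0.2295], E[r] = 0.3361, γ^t·E[r] = 0.144667, running G = 1.311609

G = 1.3116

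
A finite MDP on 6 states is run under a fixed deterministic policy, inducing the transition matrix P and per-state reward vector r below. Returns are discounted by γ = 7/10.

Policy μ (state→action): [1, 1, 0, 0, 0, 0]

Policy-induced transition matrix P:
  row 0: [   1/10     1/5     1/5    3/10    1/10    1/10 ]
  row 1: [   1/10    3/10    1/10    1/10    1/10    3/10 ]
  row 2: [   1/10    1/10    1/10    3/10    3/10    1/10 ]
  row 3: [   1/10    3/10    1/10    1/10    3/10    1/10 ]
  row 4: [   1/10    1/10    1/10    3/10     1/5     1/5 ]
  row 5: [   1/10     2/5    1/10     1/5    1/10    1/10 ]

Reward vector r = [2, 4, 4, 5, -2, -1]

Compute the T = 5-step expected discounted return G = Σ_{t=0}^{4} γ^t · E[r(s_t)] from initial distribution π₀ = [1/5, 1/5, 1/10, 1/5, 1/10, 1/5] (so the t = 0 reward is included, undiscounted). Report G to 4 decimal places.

G = 5.9868

t=0: π = [0.2000, 0.2000, 0.1000, 0.2000, 0.1000, 0.2000], E[r] = 2.2000, γ^t·E[r] = 2.200000, running G = 2.200000
t=1: π = [0.1000, 0.2600, 0.1200, 0.2000, 0.1700, 0.1500], E[r] = 2.2300, γ^t·E[r] = 1.561000, running G = 3.761000
t=2: π = [0.1000, 0.2470, 0.1100, 0.1930, 0.1810, 0.1690], E[r] = 2.0620, γ^t·E[r] = 1.010380, running G = 4.771380
t=3: π = [0.1000, 0.2487, 0.1100, 0.1951, 0.1787, 0.1675], E[r] = 2.0854, γ^t·E[r] = 0.715292, running G = 5.486672
t=4: π = [0.1000, 0.2490, 0.1100, 0.1945, 0.1789, 0.1676], E[r] = 2.0831, γ^t·E[r] = 0.500152, running G = 5.986825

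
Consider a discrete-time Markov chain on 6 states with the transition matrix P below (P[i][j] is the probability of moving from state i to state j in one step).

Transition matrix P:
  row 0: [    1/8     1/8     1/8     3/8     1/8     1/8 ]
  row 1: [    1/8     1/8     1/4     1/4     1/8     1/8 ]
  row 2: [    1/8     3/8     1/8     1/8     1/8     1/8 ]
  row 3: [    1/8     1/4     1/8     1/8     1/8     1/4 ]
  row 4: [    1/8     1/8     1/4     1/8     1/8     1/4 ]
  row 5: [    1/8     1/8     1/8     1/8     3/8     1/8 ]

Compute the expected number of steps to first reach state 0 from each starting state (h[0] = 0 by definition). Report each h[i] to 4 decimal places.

First-step conditioning: h[0] = 0; for i ≠ 0, h[i] = 1 + Σ_k P[i][k]·h[k].
  h[1] = 1 + 1/8·h[1] + 1/4·h[2] + 1/4·h[3] + 1/8·h[4] + 1/8·h[5]
  h[2] = 1 + 3/8·h[1] + 1/8·h[2] + 1/8·h[3] + 1/8·h[4] + 1/8·h[5]
  h[3] = 1 + 1/4·h[1] + 1/8·h[2] + 1/8·h[3] + 1/8·h[4] + 1/4·h[5]
  h[4] = 1 + 1/8·h[1] + 1/4·h[2] + 1/8·h[3] + 1/8·h[4] + 1/4·h[5]
  h[5] = 1 + 1/8·h[1] + 1/8·h[2] + 1/8·h[3] + 3/8·h[4] + 1/8·h[5]
Solving the 5×5 linear system over states ≠ 0 gives exactly h = [0, 8, 8, 8, 8, 8] (h[0] = 0 is the target).

h = [0.0000, 8.0000, 8.0000, 8.0000, 8.0000, 8.0000]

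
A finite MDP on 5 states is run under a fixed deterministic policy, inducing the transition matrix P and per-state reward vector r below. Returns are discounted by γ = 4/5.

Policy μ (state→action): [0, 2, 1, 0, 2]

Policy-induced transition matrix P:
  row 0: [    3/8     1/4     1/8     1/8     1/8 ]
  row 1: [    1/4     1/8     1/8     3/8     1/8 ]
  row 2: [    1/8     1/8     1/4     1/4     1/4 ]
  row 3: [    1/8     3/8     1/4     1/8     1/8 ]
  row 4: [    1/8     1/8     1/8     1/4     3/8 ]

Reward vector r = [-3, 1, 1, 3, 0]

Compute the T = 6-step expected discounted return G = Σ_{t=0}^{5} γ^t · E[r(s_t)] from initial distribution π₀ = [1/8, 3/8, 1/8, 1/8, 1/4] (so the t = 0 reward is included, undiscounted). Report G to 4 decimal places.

t=0: π = [0.1250, 0.3750, 0.1250, 0.1250, 0.2500], E[r] = 0.5000, γ^t·E[r] = 0.500000, running G = 0.500000
t=1: π = [0.2031, 0.1719, 0.1563, 0.2656, 0.2031], E[r] = 0.5156, γ^t·E[r] = 0.412500, running G = 0.912500
t=2: π = [0.1973, 0.2168, 0.1777, 0.2129, 0.1953], E[r] = 0.4414, γ^t·E[r] = 0.282500, running G = 1.195000
t=3: π = [0.2014, 0.2029, 0.1738, 0.2258, 0.1960], E[r] = 0.4500, γ^t·E[r] = 0.230375, running G = 1.425375
t=4: π = [0.2007, 0.2066, 0.1750, 0.2220, 0.1957], E[r] = 0.4453, γ^t·E[r] = 0.182400, running G = 1.607775
t=5: π = [0.2010, 0.2056, 0.1746, 0.2230, 0.1958], E[r] = 0.4462, γ^t·E[r] = 0.146196, running G = 1.753971

G = 1.7540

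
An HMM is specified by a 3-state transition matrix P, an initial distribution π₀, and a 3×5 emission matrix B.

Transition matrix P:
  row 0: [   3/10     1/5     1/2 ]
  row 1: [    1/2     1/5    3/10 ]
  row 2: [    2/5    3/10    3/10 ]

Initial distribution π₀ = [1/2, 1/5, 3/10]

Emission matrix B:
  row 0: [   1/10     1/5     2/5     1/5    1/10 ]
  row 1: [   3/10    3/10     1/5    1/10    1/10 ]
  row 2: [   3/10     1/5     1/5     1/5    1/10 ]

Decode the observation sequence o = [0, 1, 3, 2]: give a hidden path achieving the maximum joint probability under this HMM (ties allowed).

path = [2, 0, 2, 0]

t=0: δ = [5.000e-02, 6.000e-02, 9.000e-02]  (obs o_0=0)
t=1: δ = [7.200e-03, 8.100e-03, 5.400e-03]  ψ = [2, 2, 2]  (obs o_1=1)
t=2: δ = [8.100e-04, 1.620e-04, 7.200e-04]  ψ = [1, 1, 0]  (obs o_2=3)
t=3: δ = [1.152e-04, 4.320e-05, 8.100e-05]  ψ = [2, 2, 0]  (obs o_3=2)
backtrack: best end state = 0; path = [2, 0, 2, 0]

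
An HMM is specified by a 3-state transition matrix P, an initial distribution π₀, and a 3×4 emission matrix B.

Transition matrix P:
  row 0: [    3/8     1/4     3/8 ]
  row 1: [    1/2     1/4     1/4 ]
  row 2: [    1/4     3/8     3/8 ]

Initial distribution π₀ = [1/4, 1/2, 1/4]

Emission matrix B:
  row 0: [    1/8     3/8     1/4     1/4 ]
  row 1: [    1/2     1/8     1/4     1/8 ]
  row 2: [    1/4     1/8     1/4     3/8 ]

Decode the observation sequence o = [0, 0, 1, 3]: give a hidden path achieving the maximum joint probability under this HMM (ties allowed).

t=0: δ = [3.125e-02, 2.500e-01, 6.250e-02]  (obs o_0=0)
t=1: δ = [1.562e-02, 3.125e-02, 1.562e-02]  ψ = [1, 1, 1]  (obs o_1=0)
t=2: δ = [5.859e-03, 9.766e-04, 9.766e-04]  ψ = [1, 1, 1]  (obs o_2=1)
t=3: δ = [5.493e-04, 1.831e-04, 8.240e-04]  ψ = [0, 0, 0]  (obs o_3=3)
backtrack: best end state = 2; path = [1, 1, 0, 2]

path = [1, 1, 0, 2]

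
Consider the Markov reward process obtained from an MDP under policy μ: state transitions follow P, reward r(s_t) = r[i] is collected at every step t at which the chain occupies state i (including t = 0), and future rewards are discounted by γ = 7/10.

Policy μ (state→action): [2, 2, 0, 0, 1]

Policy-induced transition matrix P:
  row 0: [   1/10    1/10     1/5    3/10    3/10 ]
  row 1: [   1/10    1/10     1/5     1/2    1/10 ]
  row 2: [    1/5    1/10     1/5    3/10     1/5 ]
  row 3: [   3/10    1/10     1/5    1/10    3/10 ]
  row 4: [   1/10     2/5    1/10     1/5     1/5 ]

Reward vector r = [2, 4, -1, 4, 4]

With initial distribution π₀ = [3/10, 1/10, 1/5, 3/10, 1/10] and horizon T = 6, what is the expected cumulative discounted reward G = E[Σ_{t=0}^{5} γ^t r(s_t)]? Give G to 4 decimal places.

t=0: π = [0.3000, 0.1000, 0.2000, 0.3000, 0.1000], E[r] = 2.4000, γ^t·E[r] = 2.400000, running G = 2.400000
t=1: π = [0.1800, 0.1300, 0.1900, 0.2500, 0.2500], E[r] = 2.6900, γ^t·E[r] = 1.883000, running G = 4.283000
t=2: π = [0.1690, 0.1750, 0.1750, 0.2510, 0.2300], E[r] = 2.7870, γ^t·E[r] = 1.365630, running G = 5.648630
t=3: π = [0.1677, 0.1690, 0.1770, 0.2618, 0.2245], E[r] = 2.7796, γ^t·E[r] = 0.953403, running G = 6.602033
t=4: π = [0.1701, 0.1674, 0.1776, 0.2590, 0.2261], E[r] = 2.7721, γ^t·E[r] = 0.665588, running G = 7.267621
t=5: π = [0.1696, 0.1678, 0.1774, 0.2591, 0.2262], E[r] = 2.7739, γ^t·E[r] = 0.466213, running G = 7.733834

G = 7.7338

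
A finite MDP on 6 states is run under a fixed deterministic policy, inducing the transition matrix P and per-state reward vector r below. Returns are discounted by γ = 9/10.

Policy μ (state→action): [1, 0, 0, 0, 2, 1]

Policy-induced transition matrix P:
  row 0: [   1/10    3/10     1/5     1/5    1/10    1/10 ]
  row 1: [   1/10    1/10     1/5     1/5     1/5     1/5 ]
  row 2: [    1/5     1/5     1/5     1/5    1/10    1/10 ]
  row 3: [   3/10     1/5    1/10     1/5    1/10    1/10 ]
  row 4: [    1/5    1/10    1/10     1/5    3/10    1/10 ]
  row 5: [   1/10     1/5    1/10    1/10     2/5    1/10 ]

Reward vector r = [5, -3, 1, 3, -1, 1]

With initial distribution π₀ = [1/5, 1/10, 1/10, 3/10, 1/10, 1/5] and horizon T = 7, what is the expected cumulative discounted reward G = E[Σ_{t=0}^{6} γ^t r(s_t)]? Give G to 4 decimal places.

t=0: π = [0.2000, 0.1000, 0.1000, 0.3000, 0.1000, 0.2000], E[r] = 1.8000, γ^t·E[r] = 1.800000, running G = 1.800000
t=1: π = [0.1800, 0.2000, 0.1400, 0.1800, 0.1900, 0.1100], E[r] = 0.9000, γ^t·E[r] = 0.810000, running G = 2.610000
t=2: π = [0.1690, 0.1790, 0.1520, 0.1890, 0.1910, 0.1200], E[r] = 0.9560, γ^t·E[r] = 0.774360, running G = 3.384360
t=3: π = [0.1721, 0.1799, 0.1500, 0.1880, 0.1921, 0.1179], E[r] = 0.9606, γ^t·E[r] = 0.700277, running G = 4.084637
t=4: π = [0.1718, 0.1800, 0.1502, 0.1882, 0.1918, 0.1180], E[r] = 0.9601, γ^t·E[r] = 0.629895, running G = 4.714533
t=5: π = [0.1718, 0.1800, 0.1502, 0.1882, 0.1918, 0.1180], E[r] = 0.9602, γ^t·E[r] = 0.567016, running G = 5.281548
t=6: π = [0.1718, 0.1800, 0.1502, 0.1882, 0.1918, 0.1180], E[r] = 0.9602, γ^t·E[r] = 0.510293, running G = 5.791842

G = 5.7918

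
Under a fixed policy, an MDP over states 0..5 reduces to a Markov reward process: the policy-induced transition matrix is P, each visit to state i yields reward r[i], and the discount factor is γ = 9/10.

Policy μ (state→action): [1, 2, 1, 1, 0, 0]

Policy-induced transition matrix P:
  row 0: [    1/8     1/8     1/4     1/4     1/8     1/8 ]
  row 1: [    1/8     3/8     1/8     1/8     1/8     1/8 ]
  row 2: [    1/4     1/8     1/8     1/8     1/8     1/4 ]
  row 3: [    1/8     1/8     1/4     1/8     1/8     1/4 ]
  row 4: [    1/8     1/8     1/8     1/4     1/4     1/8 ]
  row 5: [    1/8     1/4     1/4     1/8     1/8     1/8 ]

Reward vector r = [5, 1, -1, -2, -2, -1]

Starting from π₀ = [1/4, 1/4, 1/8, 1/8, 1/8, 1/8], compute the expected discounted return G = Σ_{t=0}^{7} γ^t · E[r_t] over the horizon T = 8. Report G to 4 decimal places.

t=0: π = [0.2500, 0.2500, 0.1250, 0.1250, 0.1250, 0.1250], E[r] = 0.7500, γ^t·E[r] = 0.750000, running G = 0.750000
t=1: π = [0.1406, 0.2031, 0.1875, 0.1719, 0.1406, 0.1563], E[r] = -0.0625, γ^t·E[r] = -0.056250, running G = 0.693750
t=2: π = [0.1484, 0.1953, 0.1836, 0.1602, 0.1426, 0.1699], E[r] = -0.0215, γ^t·E[r] = -0.017402, running G = 0.676348
t=3: π = [0.1479, 0.1951, 0.1848, 0.1614, 0.1428, 0.1680], E[r] = -0.0264, γ^t·E[r] = -0.019222, running G = 0.657126
t=4: π = [0.1481, 0.1948, 0.1847, 0.1613, 0.1429, 0.1683], E[r] = -0.0261, γ^t·E[r] = -0.017099, running G = 0.640027
t=5: π = [0.1481, 0.1947, 0.1847, 0.1614, 0.1429, 0.1683], E[r] = -0.0263, γ^t·E[r] = -0.015518, running G = 0.624509
t=6: π = [0.1481, 0.1947, 0.1847, 0.1614, 0.1429, 0.1683], E[r] = -0.0263, γ^t·E[r] = -0.013957, running G = 0.610552
t=7: π = [0.1481, 0.1947, 0.1847, 0.1614, 0.1429, 0.1683], E[r] = -0.0263, γ^t·E[r] = -0.012565, running G = 0.597987

G = 0.5980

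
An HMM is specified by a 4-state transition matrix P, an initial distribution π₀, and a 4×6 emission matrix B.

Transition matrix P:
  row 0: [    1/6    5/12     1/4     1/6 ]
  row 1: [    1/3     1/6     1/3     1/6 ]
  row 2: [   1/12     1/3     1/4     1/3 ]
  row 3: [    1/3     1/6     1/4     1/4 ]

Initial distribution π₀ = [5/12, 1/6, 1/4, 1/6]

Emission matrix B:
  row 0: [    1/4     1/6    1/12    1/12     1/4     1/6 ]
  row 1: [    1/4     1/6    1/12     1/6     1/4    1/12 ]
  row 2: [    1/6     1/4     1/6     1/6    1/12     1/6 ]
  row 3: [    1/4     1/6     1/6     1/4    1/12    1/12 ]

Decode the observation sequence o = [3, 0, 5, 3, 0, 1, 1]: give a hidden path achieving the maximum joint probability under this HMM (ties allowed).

path = [0, 1, 2, 3, 0, 1, 2]

t=0: δ = [3.472e-02, 2.778e-02, 4.167e-02, 4.167e-02]  (obs o_0=3)
t=1: δ = [3.472e-03, 3.617e-03, 1.736e-03, 3.472e-03]  ψ = [3, 0, 2, 2]  (obs o_1=0)
t=2: δ = [2.009e-04, 1.206e-04, 2.009e-04, 7.234e-05]  ψ = [1, 0, 1, 3]  (obs o_2=5)
t=3: δ = [3.349e-06, 1.395e-05, 8.372e-06, 1.674e-05]  ψ = [1, 0, 0, 2]  (obs o_3=3)
t=4: δ = [1.395e-06, 6.977e-07, 7.752e-07, 1.047e-06]  ψ = [3, 2, 1, 3]  (obs o_4=0)
t=5: δ = [5.814e-08, 9.690e-08, 8.721e-08, 4.361e-08]  ψ = [3, 0, 0, 3]  (obs o_5=1)
t=6: δ = [5.384e-09, 4.845e-09, 8.075e-09, 4.845e-09]  ψ = [1, 2, 1, 2]  (obs o_6=1)
backtrack: best end state = 2; path = [0, 1, 2, 3, 0, 1, 2]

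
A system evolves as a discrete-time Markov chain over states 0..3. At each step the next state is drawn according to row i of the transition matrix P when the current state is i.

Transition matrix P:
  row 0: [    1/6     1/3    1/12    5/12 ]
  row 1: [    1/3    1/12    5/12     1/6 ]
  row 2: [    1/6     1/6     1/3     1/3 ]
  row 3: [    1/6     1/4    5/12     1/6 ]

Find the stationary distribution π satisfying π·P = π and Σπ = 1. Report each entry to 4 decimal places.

Balance equations π_j = Σ_i π_i·P[i][j]:
  π_0 = 1/6·π_0 + 1/3·π_1 + 1/6·π_2 + 1/6·π_3
  π_1 = 1/3·π_0 + 1/12·π_1 + 1/6·π_2 + 1/4·π_3
  π_2 = 1/12·π_0 + 5/12·π_1 + 1/3·π_2 + 5/12·π_3
  normalize: π_0 + π_1 + π_2 + π_3 = 1
Solving the linear system gives exactly π = [216/1075, 221/1075, 347/1075, 291/1075].

π = [0.2009, 0.2056, 0.3228, 0.2707]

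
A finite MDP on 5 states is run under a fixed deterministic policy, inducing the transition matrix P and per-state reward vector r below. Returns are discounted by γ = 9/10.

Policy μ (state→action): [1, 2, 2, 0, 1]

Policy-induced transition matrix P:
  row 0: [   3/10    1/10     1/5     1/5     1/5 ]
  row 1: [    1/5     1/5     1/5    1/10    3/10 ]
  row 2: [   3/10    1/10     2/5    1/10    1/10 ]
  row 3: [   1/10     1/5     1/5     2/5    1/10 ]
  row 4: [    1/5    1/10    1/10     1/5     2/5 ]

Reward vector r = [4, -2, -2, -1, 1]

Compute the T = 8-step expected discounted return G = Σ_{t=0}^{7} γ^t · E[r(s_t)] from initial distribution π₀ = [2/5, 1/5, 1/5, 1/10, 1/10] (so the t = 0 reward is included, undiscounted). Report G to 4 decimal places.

G = 1.8330

t=0: π = [0.4000, 0.2000, 0.2000, 0.1000, 0.1000], E[r] = 0.8000, γ^t·E[r] = 0.800000, running G = 0.800000
t=1: π = [0.2500, 0.1300, 0.2300, 0.1800, 0.2100], E[r] = 0.3100, γ^t·E[r] = 0.279000, running G = 1.079000
t=2: π = [0.2300, 0.1310, 0.2250, 0.2000, 0.2140], E[r] = 0.2220, γ^t·E[r] = 0.179820, running G = 1.258820
t=3: π = [0.2255, 0.1331, 0.2236, 0.2044, 0.2134], E[r] = 0.1976, γ^t·E[r] = 0.144050, running G = 1.402870
t=4: π = [0.2245, 0.1338, 0.2234, 0.2052, 0.2132], E[r] = 0.1916, γ^t·E[r] = 0.125709, running G = 1.528579
t=5: π = [0.2243, 0.1339, 0.2234, 0.2053, 0.2132], E[r] = 0.1904, γ^t·E[r] = 0.112415, running G = 1.640994
t=6: π = [0.2242, 0.1339, 0.2234, 0.2053, 0.2132], E[r] = 0.1902, γ^t·E[r] = 0.101065, running G = 1.742058
t=7: π = [0.2242, 0.1339, 0.2234, 0.2053, 0.2132], E[r] = 0.1901, γ^t·E[r] = 0.090946, running G = 1.833005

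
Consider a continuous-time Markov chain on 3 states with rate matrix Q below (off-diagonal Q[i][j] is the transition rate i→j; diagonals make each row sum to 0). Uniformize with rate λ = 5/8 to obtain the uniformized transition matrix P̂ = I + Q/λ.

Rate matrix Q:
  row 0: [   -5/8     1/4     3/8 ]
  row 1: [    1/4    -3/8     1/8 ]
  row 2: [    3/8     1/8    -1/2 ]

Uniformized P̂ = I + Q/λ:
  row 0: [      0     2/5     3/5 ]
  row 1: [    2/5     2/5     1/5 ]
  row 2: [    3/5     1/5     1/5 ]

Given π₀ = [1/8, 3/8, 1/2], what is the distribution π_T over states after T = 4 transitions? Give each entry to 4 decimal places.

π = [0.3144, 0.3384, 0.3472]

t=0: π = [0.1250, 0.3750, 0.5000]
t=1: π = [0.4500, 0.3000, 0.2500]
t=2: π = [0.2700, 0.3500, 0.3800]
t=3: π = [0.3680, 0.3240, 0.3080]
t=4: π = [0.3144, 0.3384, 0.3472]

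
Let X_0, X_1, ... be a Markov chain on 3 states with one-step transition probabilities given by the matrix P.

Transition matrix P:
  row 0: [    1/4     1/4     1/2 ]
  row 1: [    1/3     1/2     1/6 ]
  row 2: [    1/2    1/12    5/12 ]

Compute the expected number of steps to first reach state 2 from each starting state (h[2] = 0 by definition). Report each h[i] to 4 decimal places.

First-step conditioning: h[2] = 0; for i ≠ 2, h[i] = 1 + Σ_k P[i][k]·h[k].
  h[0] = 1 + 1/4·h[0] + 1/4·h[1]
  h[1] = 1 + 1/3·h[0] + 1/2·h[1]
Solving the 2×2 linear system over states ≠ 2 gives exactly h = [18/7, 26/7, 0] (h[2] = 0 is the target).

h = [2.5714, 3.7143, 0.0000]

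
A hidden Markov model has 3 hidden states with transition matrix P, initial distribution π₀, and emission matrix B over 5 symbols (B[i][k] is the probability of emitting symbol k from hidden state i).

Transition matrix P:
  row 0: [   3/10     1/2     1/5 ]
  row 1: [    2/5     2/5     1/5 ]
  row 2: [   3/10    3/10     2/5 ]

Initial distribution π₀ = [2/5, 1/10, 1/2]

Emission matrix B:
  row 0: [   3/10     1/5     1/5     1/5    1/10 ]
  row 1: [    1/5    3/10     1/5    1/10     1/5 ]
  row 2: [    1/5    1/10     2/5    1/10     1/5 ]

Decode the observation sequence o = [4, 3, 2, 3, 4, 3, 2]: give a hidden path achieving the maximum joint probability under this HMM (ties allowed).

path = [2, 0, 1, 0, 1, 0, 1]

t=0: δ = [4.000e-02, 2.000e-02, 1.000e-01]  (obs o_0=4)
t=1: δ = [6.000e-03, 3.000e-03, 4.000e-03]  ψ = [2, 2, 2]  (obs o_1=3)
t=2: δ = [3.600e-04, 6.000e-04, 6.400e-04]  ψ = [0, 0, 2]  (obs o_2=2)
t=3: δ = [4.800e-05, 2.400e-05, 2.560e-05]  ψ = [1, 1, 2]  (obs o_3=3)
t=4: δ = [1.440e-06, 4.800e-06, 2.048e-06]  ψ = [0, 0, 2]  (obs o_4=4)
t=5: δ = [3.840e-07, 1.920e-07, 9.600e-08]  ψ = [1, 1, 1]  (obs o_5=3)
t=6: δ = [2.304e-08, 3.840e-08, 3.072e-08]  ψ = [0, 0, 0]  (obs o_6=2)
backtrack: best end state = 1; path = [2, 0, 1, 0, 1, 0, 1]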